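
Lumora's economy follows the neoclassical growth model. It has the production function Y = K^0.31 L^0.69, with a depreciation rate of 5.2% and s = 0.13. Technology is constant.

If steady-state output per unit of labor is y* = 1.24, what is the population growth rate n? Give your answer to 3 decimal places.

n ≈ 0.029

At the steady state, Δk = 0, so s·k^α = (n + δ)·k.
Since y* = [s/(n + δ)]^(α/(1−α)), we have s/(n + δ) = (y*)^((1−α)/α) = 1.24^2.2258 = 1.6141.
Therefore n + δ = s / 1.6141 = 0.13 / 1.6141 = 0.0805, so n = 0.0805 − 0.052 = 0.0285.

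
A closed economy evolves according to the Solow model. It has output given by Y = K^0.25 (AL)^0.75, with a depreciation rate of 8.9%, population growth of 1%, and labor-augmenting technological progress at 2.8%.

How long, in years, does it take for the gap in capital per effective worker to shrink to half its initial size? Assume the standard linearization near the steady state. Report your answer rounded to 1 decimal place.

t_½ ≈ 7.3 years

Near the steady state the convergence rate is λ = (1 − α)(n + g + δ).
λ = (1 − 0.25) × 0.127 = 0.75 × 0.127 = 0.09525
Half-life = ln 2 / λ = 0.6931 / 0.09525 ≈ 7.28 years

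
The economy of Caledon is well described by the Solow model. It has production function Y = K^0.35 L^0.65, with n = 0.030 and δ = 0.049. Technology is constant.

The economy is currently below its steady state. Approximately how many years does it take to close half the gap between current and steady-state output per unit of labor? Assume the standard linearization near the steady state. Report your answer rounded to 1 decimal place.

half-life ≈ 13.5 years

Near the steady state the convergence rate is λ = (1 − α)(n + δ).
λ = (1 − 0.35) × 0.079 = 0.65 × 0.079 = 0.05135
Half-life = ln 2 / λ = 0.6931 / 0.05135 ≈ 13.50 years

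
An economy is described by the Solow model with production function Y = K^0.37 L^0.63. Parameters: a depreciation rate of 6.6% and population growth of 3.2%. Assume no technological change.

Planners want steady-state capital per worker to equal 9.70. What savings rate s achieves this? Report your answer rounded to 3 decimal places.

s ≈ 0.410

At the steady state, Δk = 0, so s·k^α = (n + δ)·k.
So s / (n + δ) = (k*)^(1−α) = 9.70^0.63 = 4.1847.
Therefore s = 4.1847 × (n + δ) = 4.1847 × 0.098 = 0.4101.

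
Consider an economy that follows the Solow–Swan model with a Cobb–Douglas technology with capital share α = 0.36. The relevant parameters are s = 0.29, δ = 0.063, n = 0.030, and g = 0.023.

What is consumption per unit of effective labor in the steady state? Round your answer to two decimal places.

c* ≈ 1.19

In steady state, investment equals break-even investment: s·k^α = (n + g + δ)·k.
Dividing both sides by k: k^(1−α) = s / (n + g + δ).
k^0.64 = 0.29 / (0.030 + 0.023 + 0.063) = 0.29 / 0.116 = 2.5000
k* = 2.5000^(1/0.64) ≈ 4.1858
y* = (k*)^α = 4.1858^0.36 ≈ 1.6743
c* = (1 − s)·y* = (1 − 0.29) × 1.6743 ≈ 1.1888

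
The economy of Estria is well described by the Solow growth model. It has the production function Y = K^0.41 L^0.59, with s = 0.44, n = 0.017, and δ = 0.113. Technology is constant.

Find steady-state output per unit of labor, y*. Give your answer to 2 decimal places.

In steady state, investment equals break-even investment: s·k^α = (n + δ)·k.
Rearranging, k^(1−α) = s / (n + δ).
k^0.59 = 0.44 / (0.017 + 0.113) = 0.44 / 0.130 = 3.3846
k* = 3.3846^(1/0.59) ≈ 7.8971
y* = (k*)^α = 7.8971^0.41 ≈ 2.3333

y* ≈ 2.33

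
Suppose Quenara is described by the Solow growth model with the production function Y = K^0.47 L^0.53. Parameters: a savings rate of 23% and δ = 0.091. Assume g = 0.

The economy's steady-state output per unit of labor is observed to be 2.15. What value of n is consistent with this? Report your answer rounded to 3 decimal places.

At the steady state, Δk = 0, so s·k^α = (n + δ)·k.
Since y* = [s/(n + δ)]^(α/(1−α)), we have s/(n + δ) = (y*)^((1−α)/α) = 2.15^1.1277 = 2.3708.
Therefore n + δ = s / 2.3708 = 0.23 / 2.3708 = 0.0970, so n = 0.0970 − 0.091 = 0.0060.

n ≈ 0.006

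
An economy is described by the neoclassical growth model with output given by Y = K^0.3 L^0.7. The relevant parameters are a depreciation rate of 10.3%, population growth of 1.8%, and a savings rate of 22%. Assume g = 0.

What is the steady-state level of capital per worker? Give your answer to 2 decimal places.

k* ≈ 2.35

At the steady state, Δk = 0, so s·k^α = (n + δ)·k.
Rearranging, k^(1−α) = s / (n + δ).
k^0.7 = 0.22 / (0.018 + 0.103) = 0.22 / 0.121 = 1.8182
k* = 1.8182^(1/0.7) ≈ 2.3492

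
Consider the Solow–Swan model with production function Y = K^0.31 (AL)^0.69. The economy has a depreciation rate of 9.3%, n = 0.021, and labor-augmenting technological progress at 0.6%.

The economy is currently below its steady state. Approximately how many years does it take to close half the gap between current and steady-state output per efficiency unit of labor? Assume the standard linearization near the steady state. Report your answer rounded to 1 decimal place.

about 8.4 years

Near the steady state the convergence rate is λ = (1 − α)(n + g + δ).
λ = (1 − 0.31) × 0.120 = 0.69 × 0.120 = 0.0828
Half-life = ln 2 / λ = 0.6931 / 0.0828 ≈ 8.37 years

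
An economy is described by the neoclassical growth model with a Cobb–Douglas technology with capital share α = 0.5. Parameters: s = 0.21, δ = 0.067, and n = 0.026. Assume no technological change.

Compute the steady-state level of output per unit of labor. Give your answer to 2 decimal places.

Steady state requires s·f(k) = (n + δ)·k, i.e. s·k^α = (n + δ)·k.
Dividing both sides by k: k^(1−α) = s / (n + δ).
k^0.5 = 0.21 / (0.026 + 0.067) = 0.21 / 0.093 = 2.2581
k* = 2.2581^(1/0.5) ≈ 5.0990
y* = (k*)^α = 5.0990^0.5 ≈ 2.2581

y* = 2.26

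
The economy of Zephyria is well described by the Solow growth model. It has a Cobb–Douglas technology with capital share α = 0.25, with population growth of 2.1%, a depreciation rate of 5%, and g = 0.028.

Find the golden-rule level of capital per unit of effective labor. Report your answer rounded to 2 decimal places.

The golden rule sets f'(k) = n + g + δ, i.e. α·k^(α−1) = n + g + δ.
So k^(1−α) = α / (n + g + δ) = 0.25 / 0.099 = 2.5253.
k_gold = 2.5253^(1/0.75) ≈ 3.4389

k_gold ≈ 3.44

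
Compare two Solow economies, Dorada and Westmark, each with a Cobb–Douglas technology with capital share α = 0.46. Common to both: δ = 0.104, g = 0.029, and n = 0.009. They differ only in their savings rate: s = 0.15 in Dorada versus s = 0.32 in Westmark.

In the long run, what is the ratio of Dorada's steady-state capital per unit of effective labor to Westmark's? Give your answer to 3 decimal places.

ratio ≈ 0.246

Steady-state k* = [s/(n + g + δ)]^(1/(1−α)), so the ratio is [ (s_D/(n + g + δ)_D) / (s_W/(n + g + δ)_W) ]^1.8519.
s_D/(n + g + δ)_D = 0.15/0.142 = 1.0563; s_W/(n + g + δ)_W = 0.32/0.142 = 2.2535.
Ratio = (1.0563/2.2535)^1.8519 = 0.4687^1.8519 ≈ 0.2458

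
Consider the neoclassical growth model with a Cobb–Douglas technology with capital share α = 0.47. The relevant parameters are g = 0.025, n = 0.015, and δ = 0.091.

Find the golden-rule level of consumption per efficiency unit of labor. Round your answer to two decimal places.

At the golden rule, f'(k) = n + g + δ, so α·k^(α−1) = n + g + δ and k_gold = (α/(n + g + δ))^(1/(1−α)).
k_gold = (0.47/0.131)^(1/0.53) = 3.5878^1.8868 ≈ 11.1391
c_gold = f(k_gold) − (n + g + δ)·k_gold = 3.1047 − 0.131×11.1391 ≈ 1.6455

c_gold ≈ 1.65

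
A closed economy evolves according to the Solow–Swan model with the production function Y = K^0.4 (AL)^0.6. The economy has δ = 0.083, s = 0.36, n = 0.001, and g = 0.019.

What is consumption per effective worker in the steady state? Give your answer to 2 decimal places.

c* = 1.47

At the steady state, Δk = 0, so s·k^α = (n + g + δ)·k.
Dividing both sides by k: k^(1−α) = s / (n + g + δ).
k^0.6 = 0.36 / (0.001 + 0.019 + 0.083) = 0.36 / 0.103 = 3.4951
k* = 3.4951^(1/0.6) ≈ 8.0494
y* = (k*)^α = 8.0494^0.4 ≈ 2.3031
c* = (1 − s)·y* = (1 − 0.36) × 2.3031 ≈ 1.4740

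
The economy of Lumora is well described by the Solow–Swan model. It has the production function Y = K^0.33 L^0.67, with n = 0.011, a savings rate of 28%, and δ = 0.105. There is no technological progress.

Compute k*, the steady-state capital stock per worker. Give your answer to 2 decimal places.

At the steady state, Δk = 0, so s·k^α = (n + δ)·k.
Rearranging, k^(1−α) = s / (n + δ).
k^0.67 = 0.28 / (0.011 + 0.105) = 0.28 / 0.116 = 2.4138
k* = 2.4138^(1/0.67) ≈ 3.7256

k* ≈ 3.73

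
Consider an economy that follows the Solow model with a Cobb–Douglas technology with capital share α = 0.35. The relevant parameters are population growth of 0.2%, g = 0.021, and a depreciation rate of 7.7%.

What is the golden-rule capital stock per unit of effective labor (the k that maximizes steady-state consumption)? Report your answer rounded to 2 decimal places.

k_gold ≈ 6.87

The golden rule sets f'(k) = n + g + δ, i.e. α·k^(α−1) = n + g + δ.
So k^(1−α) = α / (n + g + δ) = 0.35 / 0.100 = 3.5000.
k_gold = 3.5000^(1/0.65) ≈ 6.8711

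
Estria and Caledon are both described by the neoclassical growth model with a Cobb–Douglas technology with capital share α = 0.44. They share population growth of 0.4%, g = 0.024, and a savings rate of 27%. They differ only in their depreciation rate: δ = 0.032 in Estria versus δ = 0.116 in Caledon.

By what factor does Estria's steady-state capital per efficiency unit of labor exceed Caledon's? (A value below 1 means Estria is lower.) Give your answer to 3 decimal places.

k*_E / k*_C ≈ 4.775

Steady-state k* = [s/(n + g + δ)]^(1/(1−α)), so the ratio is [ (s_E/(n + g + δ)_E) / (s_C/(n + g + δ)_C) ]^1.7857.
s_E/(n + g + δ)_E = 0.27/0.060 = 4.5000; s_C/(n + g + δ)_C = 0.27/0.144 = 1.8750.
Ratio = (4.5000/1.8750)^1.7857 = 2.4000^1.7857 ≈ 4.7747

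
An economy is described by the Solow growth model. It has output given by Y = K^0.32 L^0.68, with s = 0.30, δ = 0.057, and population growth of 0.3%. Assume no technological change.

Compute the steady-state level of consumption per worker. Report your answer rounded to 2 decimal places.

In steady state, investment equals break-even investment: s·k^α = (n + δ)·k.
Rearranging, k^(1−α) = s / (n + δ).
k^0.68 = 0.30 / (0.003 + 0.057) = 0.30 / 0.060 = 5.0000
k* = 5.0000^(1/0.68) ≈ 10.6634
y* = (k*)^α = 10.6634^0.32 ≈ 2.1327
c* = (1 − s)·y* = (1 − 0.30) × 2.1327 ≈ 1.4929

c* ≈ 1.49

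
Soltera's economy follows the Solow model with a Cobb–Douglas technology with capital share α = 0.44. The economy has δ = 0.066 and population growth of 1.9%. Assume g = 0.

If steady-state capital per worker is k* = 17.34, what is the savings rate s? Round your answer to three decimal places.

Steady state requires s·f(k) = (n + δ)·k, i.e. s·k^α = (n + δ)·k.
So s / (n + δ) = (k*)^(1−α) = 17.34^0.56 = 4.9416.
Therefore s = 4.9416 × (n + δ) = 4.9416 × 0.085 = 0.4200.

s ≈ 0.420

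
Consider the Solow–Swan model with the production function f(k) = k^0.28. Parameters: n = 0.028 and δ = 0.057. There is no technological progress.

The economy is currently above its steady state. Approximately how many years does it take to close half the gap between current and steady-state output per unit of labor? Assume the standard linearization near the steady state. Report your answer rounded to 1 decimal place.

Near the steady state the convergence rate is λ = (1 − α)(n + δ).
λ = (1 − 0.28) × 0.085 = 0.72 × 0.085 = 0.0612
Half-life = ln 2 / λ = 0.6931 / 0.0612 ≈ 11.33 years

t_½ ≈ 11.3 years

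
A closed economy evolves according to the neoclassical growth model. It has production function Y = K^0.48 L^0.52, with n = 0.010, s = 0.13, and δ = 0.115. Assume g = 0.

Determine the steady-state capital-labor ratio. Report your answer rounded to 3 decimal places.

Steady state requires s·f(k) = (n + δ)·k, i.e. s·k^α = (n + δ)·k.
Dividing both sides by k: k^(1−α) = s / (n + δ).
k^0.52 = 0.13 / (0.010 + 0.115) = 0.13 / 0.125 = 1.0400
k* = 1.0400^(1/0.52) ≈ 1.0783

k* ≈ 1.078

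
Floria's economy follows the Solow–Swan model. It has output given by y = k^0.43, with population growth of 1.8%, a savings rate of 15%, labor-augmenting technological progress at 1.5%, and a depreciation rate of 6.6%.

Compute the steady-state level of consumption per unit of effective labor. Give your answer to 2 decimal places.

At the steady state, Δk = 0, so s·k^α = (n + g + δ)·k.
Rearranging, k^(1−α) = s / (n + g + δ).
k^0.57 = 0.15 / (0.018 + 0.015 + 0.066) = 0.15 / 0.099 = 1.5152
k* = 1.5152^(1/0.57) ≈ 2.0731
y* = (k*)^α = 2.0731^0.43 ≈ 1.3682
c* = (1 − s)·y* = (1 − 0.15) × 1.3682 ≈ 1.1630

c* ≈ 1.16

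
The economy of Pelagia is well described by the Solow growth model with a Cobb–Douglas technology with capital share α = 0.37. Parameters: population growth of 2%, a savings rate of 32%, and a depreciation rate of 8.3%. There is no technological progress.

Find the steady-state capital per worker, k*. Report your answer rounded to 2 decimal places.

In steady state, investment equals break-even investment: s·k^α = (n + δ)·k.
Dividing both sides by k: k^(1−α) = s / (n + δ).
k^0.63 = 0.32 / (0.020 + 0.083) = 0.32 / 0.103 = 3.1068
k* = 3.1068^(1/0.63) ≈ 6.0457

k* = 6.05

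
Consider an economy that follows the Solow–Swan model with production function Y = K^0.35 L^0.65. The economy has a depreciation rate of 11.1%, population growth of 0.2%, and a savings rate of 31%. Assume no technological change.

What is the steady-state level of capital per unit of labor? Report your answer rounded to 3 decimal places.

k* ≈ 4.724

In steady state, investment equals break-even investment: s·k^α = (n + δ)·k.
Dividing both sides by k: k^(1−α) = s / (n + δ).
k^0.65 = 0.31 / (0.002 + 0.111) = 0.31 / 0.113 = 2.7434
k* = 2.7434^(1/0.65) ≈ 4.7238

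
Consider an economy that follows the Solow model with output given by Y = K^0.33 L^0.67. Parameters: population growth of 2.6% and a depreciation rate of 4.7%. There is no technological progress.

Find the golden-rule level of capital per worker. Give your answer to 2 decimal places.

k_gold ≈ 9.50

The golden rule sets f'(k) = n + δ, i.e. α·k^(α−1) = n + δ.
So k^(1−α) = α / (n + δ) = 0.33 / 0.073 = 4.5205.
k_gold = 4.5205^(1/0.67) ≈ 9.5036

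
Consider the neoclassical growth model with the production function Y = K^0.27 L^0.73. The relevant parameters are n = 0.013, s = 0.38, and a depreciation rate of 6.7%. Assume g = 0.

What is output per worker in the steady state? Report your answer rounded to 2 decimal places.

y* ≈ 1.78

Steady state requires s·f(k) = (n + δ)·k, i.e. s·k^α = (n + δ)·k.
Rearranging, k^(1−α) = s / (n + δ).
k^0.73 = 0.38 / (0.013 + 0.067) = 0.38 / 0.080 = 4.7500
k* = 4.7500^(1/0.73) ≈ 8.4524
y* = (k*)^α = 8.4524^0.27 ≈ 1.7794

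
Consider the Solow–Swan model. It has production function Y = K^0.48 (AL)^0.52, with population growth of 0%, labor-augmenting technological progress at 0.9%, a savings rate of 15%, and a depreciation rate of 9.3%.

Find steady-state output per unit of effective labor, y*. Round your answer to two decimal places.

y* ≈ 1.43

Steady state requires s·f(k) = (n + g + δ)·k, i.e. s·k^α = (n + g + δ)·k.
Dividing both sides by k: k^(1−α) = s / (n + g + δ).
k^0.52 = 0.15 / (0.000 + 0.009 + 0.093) = 0.15 / 0.102 = 1.4706
k* = 1.4706^(1/0.52) ≈ 2.0994
y* = (k*)^α = 2.0994^0.48 ≈ 1.4276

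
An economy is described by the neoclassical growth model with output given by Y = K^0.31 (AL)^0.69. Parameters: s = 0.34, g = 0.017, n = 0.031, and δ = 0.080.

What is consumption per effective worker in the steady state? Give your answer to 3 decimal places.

In steady state, investment equals break-even investment: s·k^α = (n + g + δ)·k.
Rearranging, k^(1−α) = s / (n + g + δ).
k^0.69 = 0.34 / (0.031 + 0.017 + 0.080) = 0.34 / 0.128 = 2.6563
k* = 2.6563^(1/0.69) ≈ 4.1200
y* = (k*)^α = 4.1200^0.31 ≈ 1.5510
c* = (1 − s)·y* = (1 − 0.34) × 1.5510 ≈ 1.0237

c* ≈ 1.024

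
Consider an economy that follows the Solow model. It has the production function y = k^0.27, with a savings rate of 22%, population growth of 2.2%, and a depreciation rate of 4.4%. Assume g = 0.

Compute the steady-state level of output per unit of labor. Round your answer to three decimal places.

In steady state, investment equals break-even investment: s·k^α = (n + δ)·k.
Rearranging, k^(1−α) = s / (n + δ).
k^0.73 = 0.22 / (0.022 + 0.044) = 0.22 / 0.066 = 3.3333
k* = 3.3333^(1/0.73) ≈ 5.2031
y* = (k*)^α = 5.2031^0.27 ≈ 1.5610

y* = 1.561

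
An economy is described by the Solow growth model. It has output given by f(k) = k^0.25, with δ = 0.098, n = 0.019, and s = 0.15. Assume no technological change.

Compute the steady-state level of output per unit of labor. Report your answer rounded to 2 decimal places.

y* = 1.09

At the steady state, Δk = 0, so s·k^α = (n + δ)·k.
Rearranging, k^(1−α) = s / (n + δ).
k^0.75 = 0.15 / (0.019 + 0.098) = 0.15 / 0.117 = 1.2821
k* = 1.2821^(1/0.75) ≈ 1.3928
y* = (k*)^α = 1.3928^0.25 ≈ 1.0864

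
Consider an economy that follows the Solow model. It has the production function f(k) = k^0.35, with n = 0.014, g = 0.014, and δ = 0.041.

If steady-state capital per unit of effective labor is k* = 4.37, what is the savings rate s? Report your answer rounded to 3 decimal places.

s ≈ 0.180

In steady state, investment equals break-even investment: s·k^α = (n + g + δ)·k.
So s / (n + g + δ) = (k*)^(1−α) = 4.37^0.65 = 2.6080.
Therefore s = 2.6080 × (n + g + δ) = 2.6080 × 0.069 = 0.1800.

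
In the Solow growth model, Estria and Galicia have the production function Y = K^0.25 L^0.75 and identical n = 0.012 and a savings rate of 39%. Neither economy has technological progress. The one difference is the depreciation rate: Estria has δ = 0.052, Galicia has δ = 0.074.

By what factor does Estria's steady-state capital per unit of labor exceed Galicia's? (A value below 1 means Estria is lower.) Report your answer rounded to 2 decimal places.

Steady-state k* = [s/(n + δ)]^(1/(1−α)), so the ratio is [ (s_E/(n + δ)_E) / (s_G/(n + δ)_G) ]^1.3333.
s_E/(n + δ)_E = 0.39/0.064 = 6.0938; s_G/(n + δ)_G = 0.39/0.086 = 4.5349.
Ratio = (6.0938/4.5349)^1.3333 = 1.3438^1.3333 ≈ 1.4829

ratio ≈ 1.48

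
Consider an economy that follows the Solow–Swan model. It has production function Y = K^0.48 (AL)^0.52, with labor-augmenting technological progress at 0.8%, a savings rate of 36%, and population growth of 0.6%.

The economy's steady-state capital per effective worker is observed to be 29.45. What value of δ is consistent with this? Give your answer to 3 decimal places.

In steady state, investment equals break-even investment: s·k^α = (n + g + δ)·k.
So s / (n + g + δ) = (k*)^(1−α) = 29.45^0.52 = 5.8066.
Therefore n + g + δ = s / 5.8066 = 0.36 / 5.8066 = 0.0620, so δ = 0.0620 − 0.014 = 0.0480.

δ ≈ 0.048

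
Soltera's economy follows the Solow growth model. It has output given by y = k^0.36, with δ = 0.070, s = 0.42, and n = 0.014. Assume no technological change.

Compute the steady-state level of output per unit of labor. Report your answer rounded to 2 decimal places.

At the steady state, Δk = 0, so s·k^α = (n + δ)·k.
Rearranging, k^(1−α) = s / (n + δ).
k^0.64 = 0.42 / (0.014 + 0.070) = 0.42 / 0.084 = 5.0000
k* = 5.0000^(1/0.64) ≈ 12.3635
y* = (k*)^α = 12.3635^0.36 ≈ 2.4727

y* ≈ 2.47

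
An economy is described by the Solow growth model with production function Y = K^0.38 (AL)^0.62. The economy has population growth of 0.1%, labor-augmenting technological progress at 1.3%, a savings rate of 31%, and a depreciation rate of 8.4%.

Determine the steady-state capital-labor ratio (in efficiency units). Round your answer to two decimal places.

k* = 6.41

Steady state requires s·f(k) = (n + g + δ)·k, i.e. s·k^α = (n + g + δ)·k.
Dividing both sides by k: k^(1−α) = s / (n + g + δ).
k^0.62 = 0.31 / (0.001 + 0.013 + 0.084) = 0.31 / 0.098 = 3.1633
k* = 3.1633^(1/0.62) ≈ 6.4073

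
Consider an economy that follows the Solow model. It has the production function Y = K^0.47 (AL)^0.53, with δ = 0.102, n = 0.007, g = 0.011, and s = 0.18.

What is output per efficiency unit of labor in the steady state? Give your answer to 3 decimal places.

y* ≈ 1.433

At the steady state, Δk = 0, so s·k^α = (n + g + δ)·k.
Rearranging, k^(1−α) = s / (n + g + δ).
k^0.53 = 0.18 / (0.007 + 0.011 + 0.102) = 0.18 / 0.120 = 1.5000
k* = 1.5000^(1/0.53) ≈ 2.1491
y* = (k*)^α = 2.1491^0.47 ≈ 1.4327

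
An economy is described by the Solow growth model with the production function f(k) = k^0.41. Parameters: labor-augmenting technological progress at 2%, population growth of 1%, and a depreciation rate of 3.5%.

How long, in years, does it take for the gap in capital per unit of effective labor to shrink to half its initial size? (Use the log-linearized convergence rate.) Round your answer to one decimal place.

about 18.1 years

Near the steady state the convergence rate is λ = (1 − α)(n + g + δ).
λ = (1 − 0.41) × 0.065 = 0.59 × 0.065 = 0.03835
Half-life = ln 2 / λ = 0.6931 / 0.03835 ≈ 18.07 years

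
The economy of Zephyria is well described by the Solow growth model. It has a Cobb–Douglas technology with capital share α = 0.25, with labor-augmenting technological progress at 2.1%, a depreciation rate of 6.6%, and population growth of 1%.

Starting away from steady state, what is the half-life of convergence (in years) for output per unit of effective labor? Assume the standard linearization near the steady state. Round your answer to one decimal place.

t_½ ≈ 9.5 years

Near the steady state the convergence rate is λ = (1 − α)(n + g + δ).
λ = (1 − 0.25) × 0.097 = 0.75 × 0.097 = 0.07275
Half-life = ln 2 / λ = 0.6931 / 0.07275 ≈ 9.53 years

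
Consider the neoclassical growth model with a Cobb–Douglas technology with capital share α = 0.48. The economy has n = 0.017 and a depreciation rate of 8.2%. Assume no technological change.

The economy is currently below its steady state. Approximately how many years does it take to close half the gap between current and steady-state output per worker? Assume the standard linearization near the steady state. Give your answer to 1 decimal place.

Near the steady state the convergence rate is λ = (1 − α)(n + δ).
λ = (1 − 0.48) × 0.099 = 0.52 × 0.099 = 0.05148
Half-life = ln 2 / λ = 0.6931 / 0.05148 ≈ 13.46 years

half-life ≈ 13.5 years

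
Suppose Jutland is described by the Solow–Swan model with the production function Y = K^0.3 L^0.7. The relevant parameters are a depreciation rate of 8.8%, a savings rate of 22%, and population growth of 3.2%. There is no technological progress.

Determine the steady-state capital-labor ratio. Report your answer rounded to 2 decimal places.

k* ≈ 2.38

In steady state, investment equals break-even investment: s·k^α = (n + δ)·k.
Rearranging, k^(1−α) = s / (n + δ).
k^0.7 = 0.22 / (0.032 + 0.088) = 0.22 / 0.120 = 1.8333
k* = 1.8333^(1/0.7) ≈ 2.3771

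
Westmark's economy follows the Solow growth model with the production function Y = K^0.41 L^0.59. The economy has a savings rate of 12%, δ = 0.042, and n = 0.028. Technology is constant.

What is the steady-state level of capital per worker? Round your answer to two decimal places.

k* = 2.49

In steady state, investment equals break-even investment: s·k^α = (n + δ)·k.
Dividing both sides by k: k^(1−α) = s / (n + δ).
k^0.59 = 0.12 / (0.028 + 0.042) = 0.12 / 0.070 = 1.7143
k* = 1.7143^(1/0.59) ≈ 2.4932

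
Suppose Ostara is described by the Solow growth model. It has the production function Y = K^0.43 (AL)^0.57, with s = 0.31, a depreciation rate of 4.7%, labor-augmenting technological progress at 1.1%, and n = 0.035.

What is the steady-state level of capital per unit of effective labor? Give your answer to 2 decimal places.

k* = 8.27

In steady state, investment equals break-even investment: s·k^α = (n + g + δ)·k.
Rearranging, k^(1−α) = s / (n + g + δ).
k^0.57 = 0.31 / (0.035 + 0.011 + 0.047) = 0.31 / 0.093 = 3.3333
k* = 3.3333^(1/0.57) ≈ 8.2665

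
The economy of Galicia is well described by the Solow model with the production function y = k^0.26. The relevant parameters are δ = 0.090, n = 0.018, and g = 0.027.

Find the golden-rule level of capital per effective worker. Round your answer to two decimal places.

The golden rule sets f'(k) = n + g + δ, i.e. α·k^(α−1) = n + g + δ.
So k^(1−α) = α / (n + g + δ) = 0.26 / 0.135 = 1.9259.
k_gold = 1.9259^(1/0.74) ≈ 2.4246

k_gold ≈ 2.42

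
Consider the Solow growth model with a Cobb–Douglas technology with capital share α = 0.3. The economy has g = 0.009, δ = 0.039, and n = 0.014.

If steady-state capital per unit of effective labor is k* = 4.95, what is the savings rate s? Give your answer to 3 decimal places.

At the steady state, Δk = 0, so s·k^α = (n + g + δ)·k.
So s / (n + g + δ) = (k*)^(1−α) = 4.95^0.7 = 3.0635.
Therefore s = 3.0635 × (n + g + δ) = 3.0635 × 0.062 = 0.1899.

s ≈ 0.190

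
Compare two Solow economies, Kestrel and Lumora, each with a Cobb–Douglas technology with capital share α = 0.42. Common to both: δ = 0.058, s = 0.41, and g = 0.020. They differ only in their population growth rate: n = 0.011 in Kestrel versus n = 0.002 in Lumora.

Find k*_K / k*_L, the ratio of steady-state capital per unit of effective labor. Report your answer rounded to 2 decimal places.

Steady-state k* = [s/(n + g + δ)]^(1/(1−α)), so the ratio is [ (s_K/(n + g + δ)_K) / (s_L/(n + g + δ)_L) ]^1.7241.
s_K/(n + g + δ)_K = 0.41/0.089 = 4.6067; s_L/(n + g + δ)_L = 0.41/0.080 = 5.1250.
Ratio = (4.6067/5.1250)^1.7241 = 0.8989^1.7241 ≈ 0.8321

k*_K / k*_L ≈ 0.83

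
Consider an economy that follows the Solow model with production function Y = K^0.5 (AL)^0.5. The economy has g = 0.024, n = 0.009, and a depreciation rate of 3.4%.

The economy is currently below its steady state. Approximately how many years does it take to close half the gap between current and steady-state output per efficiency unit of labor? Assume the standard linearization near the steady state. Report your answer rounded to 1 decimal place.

t_½ ≈ 20.7 years

Near the steady state the convergence rate is λ = (1 − α)(n + g + δ).
λ = (1 − 0.5) × 0.067 = 0.5 × 0.067 = 0.0335
Half-life = ln 2 / λ = 0.6931 / 0.0335 ≈ 20.69 years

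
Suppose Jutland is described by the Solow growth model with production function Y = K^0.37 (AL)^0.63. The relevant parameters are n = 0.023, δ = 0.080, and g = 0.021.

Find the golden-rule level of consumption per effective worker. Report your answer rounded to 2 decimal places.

At the golden rule, f'(k) = n + g + δ, so α·k^(α−1) = n + g + δ and k_gold = (α/(n + g + δ))^(1/(1−α)).
k_gold = (0.37/0.124)^(1/0.63) = 2.9839^1.5873 ≈ 5.6705
c_gold = f(k_gold) − (n + g + δ)·k_gold = 1.9004 − 0.124×5.6705 ≈ 1.1973

c_gold ≈ 1.20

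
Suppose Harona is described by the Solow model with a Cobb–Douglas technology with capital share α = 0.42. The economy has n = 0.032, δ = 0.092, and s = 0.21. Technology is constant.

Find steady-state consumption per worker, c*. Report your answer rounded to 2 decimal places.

At the steady state, Δk = 0, so s·k^α = (n + δ)·k.
Dividing both sides by k: k^(1−α) = s / (n + δ).
k^0.58 = 0.21 / (0.032 + 0.092) = 0.21 / 0.124 = 1.6935
k* = 1.6935^(1/0.58) ≈ 2.4800
y* = (k*)^α = 2.4800^0.42 ≈ 1.4644
c* = (1 − s)·y* = (1 − 0.21) × 1.4644 ≈ 1.1569

c* ≈ 1.16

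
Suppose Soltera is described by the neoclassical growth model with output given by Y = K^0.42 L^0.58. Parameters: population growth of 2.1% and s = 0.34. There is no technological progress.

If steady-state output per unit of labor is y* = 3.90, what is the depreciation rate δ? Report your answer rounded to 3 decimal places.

In steady state, investment equals break-even investment: s·k^α = (n + δ)·k.
Since y* = [s/(n + δ)]^(α/(1−α)), we have s/(n + δ) = (y*)^((1−α)/α) = 3.90^1.381 = 6.5503.
Therefore n + δ = s / 6.5503 = 0.34 / 6.5503 = 0.0519, so δ = 0.0519 − 0.021 = 0.0309.

δ ≈ 0.031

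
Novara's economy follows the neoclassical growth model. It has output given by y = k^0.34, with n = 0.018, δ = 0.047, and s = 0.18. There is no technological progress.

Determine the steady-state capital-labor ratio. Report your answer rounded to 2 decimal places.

Steady state requires s·f(k) = (n + δ)·k, i.e. s·k^α = (n + δ)·k.
Dividing both sides by k: k^(1−α) = s / (n + δ).
k^0.66 = 0.18 / (0.018 + 0.047) = 0.18 / 0.065 = 2.7692
k* = 2.7692^(1/0.66) ≈ 4.6799

k* ≈ 4.68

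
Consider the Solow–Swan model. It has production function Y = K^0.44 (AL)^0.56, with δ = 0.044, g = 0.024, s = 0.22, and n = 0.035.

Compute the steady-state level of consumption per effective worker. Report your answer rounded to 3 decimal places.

In steady state, investment equals break-even investment: s·k^α = (n + g + δ)·k.
Dividing both sides by k: k^(1−α) = s / (n + g + δ).
k^0.56 = 0.22 / (0.035 + 0.024 + 0.044) = 0.22 / 0.103 = 2.1359
k* = 2.1359^(1/0.56) ≈ 3.8774
y* = (k*)^α = 3.8774^0.44 ≈ 1.8153
c* = (1 − s)·y* = (1 − 0.22) × 1.8153 ≈ 1.4159

c* = 1.416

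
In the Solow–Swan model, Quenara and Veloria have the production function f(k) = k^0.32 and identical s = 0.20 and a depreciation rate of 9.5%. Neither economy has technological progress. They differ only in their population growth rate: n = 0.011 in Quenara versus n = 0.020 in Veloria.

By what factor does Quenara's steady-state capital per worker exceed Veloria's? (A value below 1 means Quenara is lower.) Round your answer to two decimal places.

Steady-state k* = [s/(n + δ)]^(1/(1−α)), so the ratio is [ (s_Q/(n + δ)_Q) / (s_V/(n + δ)_V) ]^1.4706.
s_Q/(n + δ)_Q = 0.20/0.106 = 1.8868; s_V/(n + δ)_V = 0.20/0.115 = 1.7391.
Ratio = (1.8868/1.7391)^1.4706 = 1.0849^1.4706 ≈ 1.1273

ratio ≈ 1.13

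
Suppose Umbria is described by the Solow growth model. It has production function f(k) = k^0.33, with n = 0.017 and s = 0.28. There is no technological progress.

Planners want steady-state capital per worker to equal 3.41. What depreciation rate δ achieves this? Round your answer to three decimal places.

In steady state, investment equals break-even investment: s·k^α = (n + δ)·k.
So s / (n + δ) = (k*)^(1−α) = 3.41^0.67 = 2.2748.
Therefore n + δ = s / 2.2748 = 0.28 / 2.2748 = 0.1231, so δ = 0.1231 − 0.017 = 0.1061.

δ ≈ 0.106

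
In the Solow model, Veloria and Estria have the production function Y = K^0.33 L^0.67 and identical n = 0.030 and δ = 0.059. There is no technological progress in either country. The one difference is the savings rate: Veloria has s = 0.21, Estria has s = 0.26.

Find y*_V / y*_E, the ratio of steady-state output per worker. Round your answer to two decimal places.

ratio ≈ 0.90

Steady-state y* = [s/(n + δ)]^(α/(1−α)), so the ratio is [ (s_V/(n + δ)_V) / (s_E/(n + δ)_E) ]^0.4925.
s_V/(n + δ)_V = 0.21/0.089 = 2.3596; s_E/(n + δ)_E = 0.26/0.089 = 2.9213.
Ratio = (2.3596/2.9213)^0.4925 = 0.8077^0.4925 ≈ 0.9002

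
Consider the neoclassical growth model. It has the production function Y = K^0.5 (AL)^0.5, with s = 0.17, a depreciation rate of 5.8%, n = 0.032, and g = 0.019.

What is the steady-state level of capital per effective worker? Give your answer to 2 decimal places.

Steady state requires s·f(k) = (n + g + δ)·k, i.e. s·k^α = (n + g + δ)·k.
Rearranging, k^(1−α) = s / (n + g + δ).
k^0.5 = 0.17 / (0.032 + 0.019 + 0.058) = 0.17 / 0.109 = 1.5596
k* = 1.5596^(1/0.5) ≈ 2.4324

k* ≈ 2.43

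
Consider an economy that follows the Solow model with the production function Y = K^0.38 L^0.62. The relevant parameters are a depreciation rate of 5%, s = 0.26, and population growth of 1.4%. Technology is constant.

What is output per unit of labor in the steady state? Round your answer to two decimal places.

In steady state, investment equals break-even investment: s·k^α = (n + δ)·k.
Rearranging, k^(1−α) = s / (n + δ).
k^0.62 = 0.26 / (0.014 + 0.050) = 0.26 / 0.064 = 4.0625
k* = 4.0625^(1/0.62) ≈ 9.5923
y* = (k*)^α = 9.5923^0.38 ≈ 2.3612

y* ≈ 2.36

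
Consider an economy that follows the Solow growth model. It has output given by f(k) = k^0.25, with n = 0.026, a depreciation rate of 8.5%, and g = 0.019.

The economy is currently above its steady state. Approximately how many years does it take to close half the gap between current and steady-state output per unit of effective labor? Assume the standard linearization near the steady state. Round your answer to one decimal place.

Near the steady state the convergence rate is λ = (1 − α)(n + g + δ).
λ = (1 − 0.25) × 0.130 = 0.75 × 0.130 = 0.0975
Half-life = ln 2 / λ = 0.6931 / 0.0975 ≈ 7.11 years

t_½ ≈ 7.1 years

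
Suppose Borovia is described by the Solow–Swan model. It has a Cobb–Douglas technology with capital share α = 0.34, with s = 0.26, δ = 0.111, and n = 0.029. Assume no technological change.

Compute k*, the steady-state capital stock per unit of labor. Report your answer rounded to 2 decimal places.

In steady state, investment equals break-even investment: s·k^α = (n + δ)·k.
Rearranging, k^(1−α) = s / (n + δ).
k^0.66 = 0.26 / (0.029 + 0.111) = 0.26 / 0.140 = 1.8571
k* = 1.8571^(1/0.66) ≈ 2.5546

k* = 2.55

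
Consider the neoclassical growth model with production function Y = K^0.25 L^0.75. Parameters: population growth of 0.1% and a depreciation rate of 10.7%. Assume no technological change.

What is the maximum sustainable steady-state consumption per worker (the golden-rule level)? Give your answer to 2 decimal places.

At the golden rule, f'(k) = n + δ, so α·k^(α−1) = n + δ and k_gold = (α/(n + δ))^(1/(1−α)).
k_gold = (0.25/0.108)^(1/0.75) = 2.3148^1.3333 ≈ 3.0620
c_gold = f(k_gold) − (n + δ)·k_gold = 1.3228 − 0.108×3.0620 ≈ 0.9921

c_gold ≈ 0.99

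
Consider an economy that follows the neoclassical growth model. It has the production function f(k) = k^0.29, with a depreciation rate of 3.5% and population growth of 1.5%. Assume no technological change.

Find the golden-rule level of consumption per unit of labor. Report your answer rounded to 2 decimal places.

At the golden rule, f'(k) = n + δ, so α·k^(α−1) = n + δ and k_gold = (α/(n + δ))^(1/(1−α)).
k_gold = (0.29/0.050)^(1/0.71) = 5.8000^1.4085 ≈ 11.8929
c_gold = f(k_gold) − (n + δ)·k_gold = 2.0504 − 0.050×11.8929 ≈ 1.4558

c_gold ≈ 1.46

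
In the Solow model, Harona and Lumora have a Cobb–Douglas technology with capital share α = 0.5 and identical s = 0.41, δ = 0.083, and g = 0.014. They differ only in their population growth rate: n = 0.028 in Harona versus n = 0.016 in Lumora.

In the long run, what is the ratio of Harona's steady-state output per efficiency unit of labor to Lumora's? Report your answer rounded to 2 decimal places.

Steady-state y* = [s/(n + g + δ)]^(α/(1−α)), so the ratio is [ (s_H/(n + g + δ)_H) / (s_L/(n + g + δ)_L) ]^1.
s_H/(n + g + δ)_H = 0.41/0.125 = 3.2800; s_L/(n + g + δ)_L = 0.41/0.113 = 3.6283.
Ratio = (3.2800/3.6283)^1 = 0.9040^1 ≈ 0.9040

ratio ≈ 0.90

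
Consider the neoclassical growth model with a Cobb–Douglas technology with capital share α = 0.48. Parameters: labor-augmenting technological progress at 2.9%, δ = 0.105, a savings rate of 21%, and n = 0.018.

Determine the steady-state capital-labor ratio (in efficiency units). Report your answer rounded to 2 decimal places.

At the steady state, Δk = 0, so s·k^α = (n + g + δ)·k.
Dividing both sides by k: k^(1−α) = s / (n + g + δ).
k^0.52 = 0.21 / (0.018 + 0.029 + 0.105) = 0.21 / 0.152 = 1.3816
k* = 1.3816^(1/0.52) ≈ 1.8619

k* ≈ 1.86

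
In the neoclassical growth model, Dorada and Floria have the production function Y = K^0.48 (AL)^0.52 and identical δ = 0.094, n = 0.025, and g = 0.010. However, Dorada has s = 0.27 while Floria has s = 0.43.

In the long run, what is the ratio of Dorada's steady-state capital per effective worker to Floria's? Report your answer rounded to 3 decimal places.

k*_D / k*_F ≈ 0.409

Steady-state k* = [s/(n + g + δ)]^(1/(1−α)), so the ratio is [ (s_D/(n + g + δ)_D) / (s_F/(n + g + δ)_F) ]^1.9231.
s_D/(n + g + δ)_D = 0.27/0.129 = 2.0930; s_F/(n + g + δ)_F = 0.43/0.129 = 3.3333.
Ratio = (2.0930/3.3333)^1.9231 = 0.6279^1.9231 ≈ 0.4086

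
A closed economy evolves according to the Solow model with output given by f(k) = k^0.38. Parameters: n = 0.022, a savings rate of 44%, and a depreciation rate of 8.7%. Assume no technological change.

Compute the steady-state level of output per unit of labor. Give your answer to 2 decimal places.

y* = 2.35

Steady state requires s·f(k) = (n + δ)·k, i.e. s·k^α = (n + δ)·k.
Dividing both sides by k: k^(1−α) = s / (n + δ).
k^0.62 = 0.44 / (0.022 + 0.087) = 0.44 / 0.109 = 4.0367
k* = 4.0367^(1/0.62) ≈ 9.4943
y* = (k*)^α = 9.4943^0.38 ≈ 2.3520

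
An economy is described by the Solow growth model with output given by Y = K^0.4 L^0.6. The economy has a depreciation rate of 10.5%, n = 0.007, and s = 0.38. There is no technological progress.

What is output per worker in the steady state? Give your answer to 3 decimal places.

Steady state requires s·f(k) = (n + δ)·k, i.e. s·k^α = (n + δ)·k.
Dividing both sides by k: k^(1−α) = s / (n + δ).
k^0.6 = 0.38 / (0.007 + 0.105) = 0.38 / 0.112 = 3.3929
k* = 3.3929^(1/0.6) ≈ 7.6610
y* = (k*)^α = 7.6610^0.4 ≈ 2.2579

y* = 2.258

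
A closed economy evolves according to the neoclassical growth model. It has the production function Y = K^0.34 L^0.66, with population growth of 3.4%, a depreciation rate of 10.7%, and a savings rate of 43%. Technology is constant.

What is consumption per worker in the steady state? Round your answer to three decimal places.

c* ≈ 1.012

In steady state, investment equals break-even investment: s·k^α = (n + δ)·k.
Dividing both sides by k: k^(1−α) = s / (n + δ).
k^0.66 = 0.43 / (0.034 + 0.107) = 0.43 / 0.141 = 3.0496
k* = 3.0496^(1/0.66) ≈ 5.4163
y* = (k*)^α = 5.4163^0.34 ≈ 1.7761
c* = (1 − s)·y* = (1 − 0.43) × 1.7761 ≈ 1.0124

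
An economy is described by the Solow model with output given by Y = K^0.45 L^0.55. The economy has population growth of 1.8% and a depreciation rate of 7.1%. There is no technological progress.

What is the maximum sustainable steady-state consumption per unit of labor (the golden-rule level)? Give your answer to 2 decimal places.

c_gold ≈ 2.07

At the golden rule, f'(k) = n + δ, so α·k^(α−1) = n + δ and k_gold = (α/(n + δ))^(1/(1−α)).
k_gold = (0.45/0.089)^(1/0.55) = 5.0562^1.8182 ≈ 19.0412
c_gold = f(k_gold) − (n + δ)·k_gold = 3.7658 − 0.089×19.0412 ≈ 2.0711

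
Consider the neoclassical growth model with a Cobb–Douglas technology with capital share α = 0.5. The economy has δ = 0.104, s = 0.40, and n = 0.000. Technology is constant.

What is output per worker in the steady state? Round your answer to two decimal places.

y* = 3.85

At the steady state, Δk = 0, so s·k^α = (n + δ)·k.
Dividing both sides by k: k^(1−α) = s / (n + δ).
k^0.5 = 0.40 / (0.000 + 0.104) = 0.40 / 0.104 = 3.8462
k* = 3.8462^(1/0.5) ≈ 14.7933
y* = (k*)^α = 14.7933^0.5 ≈ 3.8462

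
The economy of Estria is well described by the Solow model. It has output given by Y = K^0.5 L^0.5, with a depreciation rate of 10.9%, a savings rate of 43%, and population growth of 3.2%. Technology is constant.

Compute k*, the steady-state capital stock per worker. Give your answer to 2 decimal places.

At the steady state, Δk = 0, so s·k^α = (n + δ)·k.
Dividing both sides by k: k^(1−α) = s / (n + δ).
k^0.5 = 0.43 / (0.032 + 0.109) = 0.43 / 0.141 = 3.0496
k* = 3.0496^(1/0.5) ≈ 9.3001

k* ≈ 9.30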